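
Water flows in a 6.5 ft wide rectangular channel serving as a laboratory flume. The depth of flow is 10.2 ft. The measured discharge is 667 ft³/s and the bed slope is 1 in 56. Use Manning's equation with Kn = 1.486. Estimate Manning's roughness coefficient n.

n = 0.036

Flow area A = b·y = 6.5 × 10.2 = 66.3 ft². Wetted perimeter P = b + 2y = 6.5 + 2×10.2 = 26.9 ft.
Hydraulic radius R = A/P = 66.3/26.9 = 2.465 ft.
Rearranging Manning's equation: n = (1.486/Q) A R^(2/3) S^(1/2) = (1.486/667) × 66.3 × 2.465^(2/3) × √0.01786 = 0.036.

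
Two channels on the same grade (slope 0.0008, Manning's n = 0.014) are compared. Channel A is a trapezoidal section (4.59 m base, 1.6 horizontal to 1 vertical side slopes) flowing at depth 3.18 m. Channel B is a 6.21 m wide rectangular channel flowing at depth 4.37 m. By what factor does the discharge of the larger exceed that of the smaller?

1.15

Channel A: With bottom width b = 4.59 m and side slope z = 1.6: A = (b + zy)y = (4.59 + 1.6×3.18)×3.18 = 30.78 m²; P = b + 2y√(1+z²) = 4.59 + 2×3.18×1.887 = 16.59 m. Hydraulic radius R = A/P = 30.78/16.59 = 1.855 m. Q_A = (1/0.014)·30.78·1.855^(2/3)·√0.0008 = 93.87 m³/s.
Channel B: Flow area A = b·y = 6.21 × 4.37 = 27.14 m². Wetted perimeter P = b + 2y = 6.21 + 2×4.37 = 14.95 m. Hydraulic radius R = A/P = 27.14/14.95 = 1.815 m. Q_B = (1/0.014)·27.14·1.815^(2/3)·√0.0008 = 81.59 m³/s.
The larger discharge is 93.87 m³/s and the smaller is 81.59 m³/s; the ratio is 1.15.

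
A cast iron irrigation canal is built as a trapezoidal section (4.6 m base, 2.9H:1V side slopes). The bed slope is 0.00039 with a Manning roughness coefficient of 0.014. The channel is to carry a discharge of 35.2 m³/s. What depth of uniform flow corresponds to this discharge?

y_n = 2.04 m

Manning's equation rearranged: A R^(2/3) = nQ / (1·√S) = 0.014 × 35.2 / (√0.00039) = 24.95.
Trying y = 2.37 m: A R^(2/3) = 34.36 — high.
Trying y = 2.04 m: A R^(2/3) = 24.94 — close enough.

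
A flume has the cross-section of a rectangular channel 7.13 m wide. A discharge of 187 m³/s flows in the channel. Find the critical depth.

For a rectangular channel, critical depth y_c = (q²/g)^(1/3) where q = Q/b = 187/7.13 = 26.23 m²/s.
So y_c = (26.23²/9.81)^(1/3) = 4.12 m.

y_c = 4.12 m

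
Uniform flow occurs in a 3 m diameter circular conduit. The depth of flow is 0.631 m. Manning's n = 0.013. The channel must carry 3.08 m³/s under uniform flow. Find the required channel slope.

For a circular section of diameter D = 3 m at depth y = 0.631 m, the central angle is θ = 2 arccos(1 − 2y/D) = 1.906 rad. Then A = (D²/8)(θ − sin θ) = 1.082 m² and P = Dθ/2 = 2.859 m.
Hydraulic radius R = A/P = 1.082/2.859 = 0.3783 m.
From Manning's equation, S = [nQ / (1 A R^(2/3))]² = [0.013 × 3.08 / (1 × 1.082 × 0.3783^(2/3))]² = 0.00501.

S = 0.00501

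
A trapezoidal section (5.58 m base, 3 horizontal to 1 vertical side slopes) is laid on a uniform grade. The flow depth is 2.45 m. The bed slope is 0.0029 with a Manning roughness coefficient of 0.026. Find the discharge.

With bottom width b = 5.58 m and side slope z = 3: A = (b + zy)y = (5.58 + 3×2.45)×2.45 = 31.68 m²; P = b + 2y√(1+z²) = 5.58 + 2×2.45×3.162 = 21.08 m.
Hydraulic radius R = A/P = 31.68/21.08 = 1.503 m.
Manning's equation: Q = (1/n) A R^(2/3) S^(1/2) = (1/0.026) × 31.68 × 1.503^(2/3) × 0.0029^(1/2) = 86.1 m³/s.

Q = 86.1 m³/s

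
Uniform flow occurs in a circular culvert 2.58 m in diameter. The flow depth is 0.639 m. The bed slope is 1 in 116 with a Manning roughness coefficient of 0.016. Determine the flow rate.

Q = 3.05 m³/s

For a circular section of diameter D = 2.58 m at depth y = 0.639 m, the central angle is θ = 2 arccos(1 − 2y/D) = 2.084 rad. Then A = (D²/8)(θ − sin θ) = 1.009 m² and P = Dθ/2 = 2.688 m.
Hydraulic radius R = A/P = 1.009/2.688 = 0.3753 m.
Manning's equation: Q = (1/n) A R^(2/3) S^(1/2) = (1/0.016) × 1.009 × 0.3753^(2/3) × 0.008621^(1/2) = 3.05 m³/s.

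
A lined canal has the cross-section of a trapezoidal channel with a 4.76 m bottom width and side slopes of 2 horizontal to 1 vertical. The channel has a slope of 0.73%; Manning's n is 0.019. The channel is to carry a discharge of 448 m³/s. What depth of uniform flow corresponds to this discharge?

y_n = 4.24 m

Manning's equation rearranged: A R^(2/3) = nQ / (1·√S) = 0.019 × 448 / (√0.0073) = 99.63.
Try y = 4.76 m: A R^(2/3) = 128.8 — high.
Try y = 3.81 m: A R^(2/3) = 78.91 — low.
Try y = 4.24 m: A R^(2/3) = 99.69 — matches.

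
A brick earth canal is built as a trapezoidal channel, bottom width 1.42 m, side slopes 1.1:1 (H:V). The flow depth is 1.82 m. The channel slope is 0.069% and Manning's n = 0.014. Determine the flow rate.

With bottom width b = 1.42 m and side slope z = 1.1: A = (b + zy)y = (1.42 + 1.1×1.82)×1.82 = 6.228 m²; P = b + 2y√(1+z²) = 1.42 + 2×1.82×1.487 = 6.831 m.
Hydraulic radius R = A/P = 6.228/6.831 = 0.9117 m.
Manning's equation: Q = (1/n) A R^(2/3) S^(1/2) = (1/0.014) × 6.228 × 0.9117^(2/3) × 0.00069^(1/2) = 11 m³/s.

Q = 11 m³/s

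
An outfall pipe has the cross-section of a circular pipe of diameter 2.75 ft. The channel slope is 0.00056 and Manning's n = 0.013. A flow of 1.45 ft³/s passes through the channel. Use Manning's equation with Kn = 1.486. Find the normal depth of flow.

y_n = 0.632 ft

Manning's equation rearranged: A R^(2/3) = nQ / (1.486·√S) = 0.013 × 1.45 / (1.486 × √0.00056) = 0.536.
Try y = 0.506 ft: A R^(2/3) = 0.342 — low.
Try y = 0.767 ft: A R^(2/3) = 0.7862 — high.
Try y = 0.632 ft: A R^(2/3) = 0.536 — matches.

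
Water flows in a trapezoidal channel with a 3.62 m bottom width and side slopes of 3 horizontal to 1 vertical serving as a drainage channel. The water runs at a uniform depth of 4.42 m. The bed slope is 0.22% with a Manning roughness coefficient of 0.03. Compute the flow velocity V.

With bottom width b = 3.62 m and side slope z = 3: A = (b + zy)y = (3.62 + 3×4.42)×4.42 = 74.61 m²; P = b + 2y√(1+z²) = 3.62 + 2×4.42×3.162 = 31.57 m.
Hydraulic radius R = A/P = 74.61/31.57 = 2.363 m.
From Manning's equation, V = (1/n) R^(2/3) S^(1/2) = (1/0.03) × 2.363^(2/3) × 0.0022^(1/2) = 2.77 m/s.

V = 2.77 m/s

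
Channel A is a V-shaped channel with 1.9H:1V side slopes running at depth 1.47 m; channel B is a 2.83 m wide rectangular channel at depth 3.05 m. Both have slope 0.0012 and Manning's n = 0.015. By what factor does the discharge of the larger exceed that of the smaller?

2.74

Channel A: For a triangular section with side slope z = 1.9: A = zy² = 1.9×1.47² = 4.106 m²; P = 2y√(1+z²) = 2×1.47×2.147 = 6.312 m. Hydraulic radius R = A/P = 4.106/6.312 = 0.6504 m. Q_A = (1/0.015)·4.106·0.6504^(2/3)·√0.0012 = 7.118 m³/s.
Channel B: Flow area A = b·y = 2.83 × 3.05 = 8.631 m². Wetted perimeter P = b + 2y = 2.83 + 2×3.05 = 8.93 m. Hydraulic radius R = A/P = 8.631/8.93 = 0.9666 m. Q_B = (1/0.015)·8.631·0.9666^(2/3)·√0.0012 = 19.49 m³/s.
The larger discharge is 19.49 m³/s and the smaller is 7.118 m³/s; the ratio is 2.74.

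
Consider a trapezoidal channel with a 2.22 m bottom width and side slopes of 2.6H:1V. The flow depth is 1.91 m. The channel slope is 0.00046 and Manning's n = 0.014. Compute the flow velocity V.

With bottom width b = 2.22 m and side slope z = 2.6: A = (b + zy)y = (2.22 + 2.6×1.91)×1.91 = 13.73 m²; P = b + 2y√(1+z²) = 2.22 + 2×1.91×2.786 = 12.86 m.
Hydraulic radius R = A/P = 13.73/12.86 = 1.067 m.
From Manning's equation, V = (1/n) R^(2/3) S^(1/2) = (1/0.014) × 1.067^(2/3) × 0.00046^(1/2) = 1.6 m/s.

V = 1.6 m/s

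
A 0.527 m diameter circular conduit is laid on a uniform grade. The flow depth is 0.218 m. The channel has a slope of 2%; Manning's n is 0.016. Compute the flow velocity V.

V = 2.1 m/s

For a circular section of diameter D = 0.527 m at depth y = 0.218 m, the central angle is θ = 2 arccos(1 − 2y/D) = 2.795 rad. Then A = (D²/8)(θ − sin θ) = 0.08521 m² and P = Dθ/2 = 0.7364 m.
Hydraulic radius R = A/P = 0.08521/0.7364 = 0.1157 m.
From Manning's equation, V = (1/n) R^(2/3) S^(1/2) = (1/0.016) × 0.1157^(2/3) × 0.02^(1/2) = 2.1 m/s.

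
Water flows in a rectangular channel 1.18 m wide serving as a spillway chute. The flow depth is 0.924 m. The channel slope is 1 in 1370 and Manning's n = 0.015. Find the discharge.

Q = 0.994 m³/s

Flow area A = b·y = 1.18 × 0.924 = 1.09 m². Wetted perimeter P = b + 2y = 1.18 + 2×0.924 = 3.028 m.
Hydraulic radius R = A/P = 1.09/3.028 = 0.3601 m.
Manning's equation: Q = (1/n) A R^(2/3) S^(1/2) = (1/0.015) × 1.09 × 0.3601^(2/3) × 0.0007299^(1/2) = 0.994 m³/s.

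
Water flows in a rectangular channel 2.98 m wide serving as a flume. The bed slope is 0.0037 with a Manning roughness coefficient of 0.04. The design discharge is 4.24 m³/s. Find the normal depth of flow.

y_n = 1.22 m

Manning's equation rearranged: A R^(2/3) = nQ / (1·√S) = 0.04 × 4.24 / (√0.0037) = 2.788.
Try y = 0.886 m: A R^(2/3) = 1.784 — too small.
Try y = 1.43 m: A R^(2/3) = 3.454 — too large.
Try y = 1.22 m: A R^(2/3) = 2.786 — matches.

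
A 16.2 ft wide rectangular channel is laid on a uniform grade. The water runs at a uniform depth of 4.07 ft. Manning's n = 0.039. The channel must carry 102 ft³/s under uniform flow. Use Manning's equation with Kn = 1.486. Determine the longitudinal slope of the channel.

Flow area A = b·y = 16.2 × 4.07 = 65.93 ft². Wetted perimeter P = b + 2y = 16.2 + 2×4.07 = 24.34 ft.
Hydraulic radius R = A/P = 65.93/24.34 = 2.709 ft.
From Manning's equation, S = [nQ / (1.486 A R^(2/3))]² = [0.039 × 102 / (1.486 × 65.93 × 2.709^(2/3))]² = 0.000437.

S = 0.000437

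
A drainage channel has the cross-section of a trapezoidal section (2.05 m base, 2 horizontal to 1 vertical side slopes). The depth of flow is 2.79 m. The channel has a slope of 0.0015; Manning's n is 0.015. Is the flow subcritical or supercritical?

subcritical

With bottom width b = 2.05 m and side slope z = 2: A = (b + zy)y = (2.05 + 2×2.79)×2.79 = 21.29 m²; P = b + 2y√(1+z²) = 2.05 + 2×2.79×2.236 = 14.53 m.
Hydraulic radius R = A/P = 21.29/14.53 = 1.465 m.
V = (1/n) R^(2/3) √S = (1/0.015) × 1.465^(2/3) × √0.0015 = 3.331 m/s. Hydraulic depth D_h = A/T = 21.29/13.21 = 1.611 m.
Froude number Fr = V/√(g·D_h) = 3.331/√(9.81×1.611) = 0.838, which is less than 1, so the flow is subcritical.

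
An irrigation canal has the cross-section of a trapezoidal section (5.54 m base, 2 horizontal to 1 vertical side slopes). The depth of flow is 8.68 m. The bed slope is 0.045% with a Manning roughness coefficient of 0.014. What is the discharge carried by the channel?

With bottom width b = 5.54 m and side slope z = 2: A = (b + zy)y = (5.54 + 2×8.68)×8.68 = 198.8 m²; P = b + 2y√(1+z²) = 5.54 + 2×8.68×2.236 = 44.36 m.
Hydraulic radius R = A/P = 198.8/44.36 = 4.481 m.
Manning's equation: Q = (1/n) A R^(2/3) S^(1/2) = (1/0.014) × 198.8 × 4.481^(2/3) × 0.00045^(1/2) = 819 m³/s.

Q = 819 m³/s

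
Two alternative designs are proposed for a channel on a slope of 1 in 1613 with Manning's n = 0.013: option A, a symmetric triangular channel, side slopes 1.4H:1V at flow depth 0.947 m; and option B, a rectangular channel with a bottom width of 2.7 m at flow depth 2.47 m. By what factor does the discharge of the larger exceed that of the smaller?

Channel A: For a triangular section with side slope z = 1.4: A = zy² = 1.4×0.947² = 1.256 m²; P = 2y√(1+z²) = 2×0.947×1.72 = 3.259 m. Hydraulic radius R = A/P = 1.256/3.259 = 0.3853 m. Q_A = (1/0.013)·1.256·0.3853^(2/3)·√0.00062 = 1.273 m³/s.
Channel B: Flow area A = b·y = 2.7 × 2.47 = 6.669 m². Wetted perimeter P = b + 2y = 2.7 + 2×2.47 = 7.64 m. Hydraulic radius R = A/P = 6.669/7.64 = 0.8729 m. Q_B = (1/0.013)·6.669·0.8729^(2/3)·√0.00062 = 11.67 m³/s.
The larger discharge is 11.67 m³/s and the smaller is 1.273 m³/s; the ratio is 9.16.

9.16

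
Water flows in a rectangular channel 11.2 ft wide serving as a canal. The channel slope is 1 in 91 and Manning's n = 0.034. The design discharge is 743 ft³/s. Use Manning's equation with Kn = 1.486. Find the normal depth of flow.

y_n = 6.84 ft

Manning's equation rearranged: A R^(2/3) = nQ / (1.486·√S) = 0.034 × 743 / (1.486 × √0.01099) = 162.2.
At y = 7.46 ft: A R^(2/3) = 181.4 — too large.
At y = 5.49 ft: A R^(2/3) = 121.3 — too small.
At y = 6.84 ft: A R^(2/3) = 162.1 — close enough.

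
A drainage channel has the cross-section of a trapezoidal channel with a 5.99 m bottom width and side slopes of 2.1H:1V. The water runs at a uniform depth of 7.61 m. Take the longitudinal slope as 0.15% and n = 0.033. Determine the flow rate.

Q = 498 m³/s

With bottom width b = 5.99 m and side slope z = 2.1: A = (b + zy)y = (5.99 + 2.1×7.61)×7.61 = 167.2 m²; P = b + 2y√(1+z²) = 5.99 + 2×7.61×2.326 = 41.39 m.
Hydraulic radius R = A/P = 167.2/41.39 = 4.04 m.
Manning's equation: Q = (1/n) A R^(2/3) S^(1/2) = (1/0.033) × 167.2 × 4.04^(2/3) × 0.0015^(1/2) = 498 m³/s.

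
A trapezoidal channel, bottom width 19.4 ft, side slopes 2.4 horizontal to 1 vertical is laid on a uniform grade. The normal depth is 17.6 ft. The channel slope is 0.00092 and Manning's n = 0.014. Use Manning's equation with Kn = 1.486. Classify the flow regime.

subcritical

With bottom width b = 19.4 ft and side slope z = 2.4: A = (b + zy)y = (19.4 + 2.4×17.6)×17.6 = 1085 ft²; P = b + 2y√(1+z²) = 19.4 + 2×17.6×2.6 = 110.9 ft.
Hydraulic radius R = A/P = 1085/110.9 = 9.781 ft.
V = (1.486/n) R^(2/3) √S = (1.486/0.014) × 9.781^(2/3) × √0.00092 = 14.72 ft/s. Hydraulic depth D_h = A/T = 1085/103.9 = 10.44 ft.
Froude number Fr = V/√(g·D_h) = 14.72/√(32.2×10.44) = 0.803, which is less than 1, so the flow is subcritical.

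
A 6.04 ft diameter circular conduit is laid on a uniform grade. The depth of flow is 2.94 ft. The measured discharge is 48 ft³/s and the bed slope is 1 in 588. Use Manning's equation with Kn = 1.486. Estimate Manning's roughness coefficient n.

For a circular section of diameter D = 6.04 ft at depth y = 2.94 ft, the central angle is θ = 2 arccos(1 − 2y/D) = 3.089 rad. Then A = (D²/8)(θ − sin θ) = 13.84 ft² and P = Dθ/2 = 9.328 ft.
Hydraulic radius R = A/P = 13.84/9.328 = 1.484 ft.
Rearranging Manning's equation: n = (1.486/Q) A R^(2/3) S^(1/2) = (1.486/48) × 13.84 × 1.484^(2/3) × √0.001701 = 0.023.

n = 0.023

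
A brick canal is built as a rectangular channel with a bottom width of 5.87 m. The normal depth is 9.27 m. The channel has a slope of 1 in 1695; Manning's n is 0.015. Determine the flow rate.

Flow area A = b·y = 5.87 × 9.27 = 54.41 m². Wetted perimeter P = b + 2y = 5.87 + 2×9.27 = 24.41 m.
Hydraulic radius R = A/P = 54.41/24.41 = 2.229 m.
Manning's equation: Q = (1/n) A R^(2/3) S^(1/2) = (1/0.015) × 54.41 × 2.229^(2/3) × 0.00059^(1/2) = 150 m³/s.

Q = 150 m³/s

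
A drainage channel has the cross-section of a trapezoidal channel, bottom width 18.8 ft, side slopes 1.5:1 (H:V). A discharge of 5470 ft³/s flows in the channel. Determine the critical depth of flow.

y_c = 10.4 ft

At critical depth, Q² T / (g A³) = 1, i.e. A³/T = Q²/g = 5470²/32.2 = 929200.
Trying y = 11.6 ft: A³/T = 1381000 — too large.
Trying y = 10.4 ft: A³/T = 915800 — close enough.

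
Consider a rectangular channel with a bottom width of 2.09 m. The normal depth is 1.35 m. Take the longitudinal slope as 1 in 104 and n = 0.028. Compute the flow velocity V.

V = 2.46 m/s

Flow area A = b·y = 2.09 × 1.35 = 2.821 m². Wetted perimeter P = b + 2y = 2.09 + 2×1.35 = 4.79 m.
Hydraulic radius R = A/P = 2.821/4.79 = 0.589 m.
From Manning's equation, V = (1/n) R^(2/3) S^(1/2) = (1/0.028) × 0.589^(2/3) × 0.009615^(1/2) = 2.46 m/s.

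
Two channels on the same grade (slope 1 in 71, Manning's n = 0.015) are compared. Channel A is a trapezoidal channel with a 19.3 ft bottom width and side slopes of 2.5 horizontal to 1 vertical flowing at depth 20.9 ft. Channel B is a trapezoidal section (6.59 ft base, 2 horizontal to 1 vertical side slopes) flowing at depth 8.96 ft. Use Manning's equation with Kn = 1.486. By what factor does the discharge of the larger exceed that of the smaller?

Channel A: With bottom width b = 19.3 ft and side slope z = 2.5: A = (b + zy)y = (19.3 + 2.5×20.9)×20.9 = 1495 ft²; P = b + 2y√(1+z²) = 19.3 + 2×20.9×2.693 = 131.8 ft. Hydraulic radius R = A/P = 1495/131.8 = 11.34 ft. Q_A = (1.486/0.015)·1495·11.34^(2/3)·√0.01408 = 88750 ft³/s.
Channel B: With bottom width b = 6.59 ft and side slope z = 2: A = (b + zy)y = (6.59 + 2×8.96)×8.96 = 219.6 ft²; P = b + 2y√(1+z²) = 6.59 + 2×8.96×2.236 = 46.66 ft. Hydraulic radius R = A/P = 219.6/46.66 = 4.707 ft. Q_B = (1.486/0.015)·219.6·4.707^(2/3)·√0.01408 = 7251 ft³/s.
The larger discharge is 88750 ft³/s and the smaller is 7251 ft³/s; the ratio is 12.2.

12.2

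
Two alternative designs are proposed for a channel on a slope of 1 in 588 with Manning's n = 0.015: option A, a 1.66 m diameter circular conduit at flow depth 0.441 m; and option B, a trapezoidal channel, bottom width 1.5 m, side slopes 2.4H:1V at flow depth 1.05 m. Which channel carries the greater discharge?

channel B

Channel A: For a circular section of diameter D = 1.66 m at depth y = 0.441 m, the central angle is θ = 2 arccos(1 − 2y/D) = 2.166 rad. Then A = (D²/8)(θ − sin θ) = 0.4609 m² and P = Dθ/2 = 1.798 m. Hydraulic radius R = A/P = 0.4609/1.798 = 0.2564 m. Q_A = (1/0.015)·0.4609·0.2564^(2/3)·√0.001701 = 0.5113 m³/s.
Channel B: With bottom width b = 1.5 m and side slope z = 2.4: A = (b + zy)y = (1.5 + 2.4×1.05)×1.05 = 4.221 m²; P = b + 2y√(1+z²) = 1.5 + 2×1.05×2.6 = 6.96 m. Hydraulic radius R = A/P = 4.221/6.96 = 0.6065 m. Q_B = (1/0.015)·4.221·0.6065^(2/3)·√0.001701 = 8.315 m³/s.
Q_A = 0.5113 m³/s vs Q_B = 8.315 m³/s, so channel B carries more.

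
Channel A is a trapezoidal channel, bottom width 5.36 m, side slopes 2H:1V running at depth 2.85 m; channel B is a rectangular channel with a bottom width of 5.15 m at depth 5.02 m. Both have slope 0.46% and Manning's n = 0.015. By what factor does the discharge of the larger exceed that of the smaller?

1.24

Channel A: With bottom width b = 5.36 m and side slope z = 2: A = (b + zy)y = (5.36 + 2×2.85)×2.85 = 31.52 m²; P = b + 2y√(1+z²) = 5.36 + 2×2.85×2.236 = 18.11 m. Hydraulic radius R = A/P = 31.52/18.11 = 1.741 m. Q_A = (1/0.015)·31.52·1.741^(2/3)·√0.0046 = 206.3 m³/s.
Channel B: Flow area A = b·y = 5.15 × 5.02 = 25.85 m². Wetted perimeter P = b + 2y = 5.15 + 2×5.02 = 15.19 m. Hydraulic radius R = A/P = 25.85/15.19 = 1.702 m. Q_B = (1/0.015)·25.85·1.702^(2/3)·√0.0046 = 166.6 m³/s.
The larger discharge is 206.3 m³/s and the smaller is 166.6 m³/s; the ratio is 1.24.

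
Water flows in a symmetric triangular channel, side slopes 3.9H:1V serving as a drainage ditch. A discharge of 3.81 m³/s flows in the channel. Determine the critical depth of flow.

y_c = 0.721 m

At critical depth, Q² T / (g A³) = 1, i.e. A³/T = Q²/g = 3.81²/9.81 = 1.48.
Trying y = 0.871 m: A³/T = 3.812 — too large.
Trying y = 0.721 m: A³/T = 1.482 — close enough.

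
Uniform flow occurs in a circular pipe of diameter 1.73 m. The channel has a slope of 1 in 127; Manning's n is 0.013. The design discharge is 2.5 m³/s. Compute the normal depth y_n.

y_n = 0.617 m

Manning's equation rearranged: A R^(2/3) = nQ / (1·√S) = 0.013 × 2.5 / (√0.007874) = 0.3663.
At y = 0.775 m: A R^(2/3) = 0.5555 — over.
At y = 0.617 m: A R^(2/3) = 0.3662 — matches.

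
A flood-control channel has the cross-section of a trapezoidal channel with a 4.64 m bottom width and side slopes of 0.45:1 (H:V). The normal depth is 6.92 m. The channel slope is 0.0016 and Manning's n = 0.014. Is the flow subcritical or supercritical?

subcritical

With bottom width b = 4.64 m and side slope z = 0.45: A = (b + zy)y = (4.64 + 0.45×6.92)×6.92 = 53.66 m²; P = b + 2y√(1+z²) = 4.64 + 2×6.92×1.097 = 19.82 m.
Hydraulic radius R = A/P = 53.66/19.82 = 2.708 m.
V = (1/n) R^(2/3) √S = (1/0.014) × 2.708^(2/3) × √0.0016 = 5.55 m/s. Hydraulic depth D_h = A/T = 53.66/10.87 = 4.937 m.
Froude number Fr = V/√(g·D_h) = 5.55/√(9.81×4.937) = 0.798, which is less than 1, so the flow is subcritical.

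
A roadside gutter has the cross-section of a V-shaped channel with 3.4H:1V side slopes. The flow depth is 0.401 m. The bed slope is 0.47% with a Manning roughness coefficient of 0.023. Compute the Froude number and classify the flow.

subcritical

For a triangular section with side slope z = 3.4: A = zy² = 3.4×0.401² = 0.5467 m²; P = 2y√(1+z²) = 2×0.401×3.544 = 2.842 m.
Hydraulic radius R = A/P = 0.5467/2.842 = 0.1924 m.
V = (1/n) R^(2/3) √S = (1/0.023) × 0.1924^(2/3) × √0.0047 = 0.9932 m/s. Hydraulic depth D_h = A/T = 0.5467/2.727 = 0.2005 m.
Froude number Fr = V/√(g·D_h) = 0.9932/√(9.81×0.2005) = 0.708, which is less than 1, so the flow is subcritical.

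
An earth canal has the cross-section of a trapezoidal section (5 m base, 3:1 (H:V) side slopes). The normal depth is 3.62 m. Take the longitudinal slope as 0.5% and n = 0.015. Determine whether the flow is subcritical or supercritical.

supercritical

With bottom width b = 5 m and side slope z = 3: A = (b + zy)y = (5 + 3×3.62)×3.62 = 57.41 m²; P = b + 2y√(1+z²) = 5 + 2×3.62×3.162 = 27.89 m.
Hydraulic radius R = A/P = 57.41/27.89 = 2.058 m.
V = (1/n) R^(2/3) √S = (1/0.015) × 2.058^(2/3) × √0.005 = 7.628 m/s. Hydraulic depth D_h = A/T = 57.41/26.72 = 2.149 m.
Froude number Fr = V/√(g·D_h) = 7.628/√(9.81×2.149) = 1.66, which is greater than 1, so the flow is supercritical.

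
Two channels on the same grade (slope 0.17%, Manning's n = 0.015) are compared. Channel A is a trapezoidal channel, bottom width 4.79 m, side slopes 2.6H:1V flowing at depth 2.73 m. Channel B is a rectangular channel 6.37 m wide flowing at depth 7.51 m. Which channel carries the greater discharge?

channel B

Channel A: With bottom width b = 4.79 m and side slope z = 2.6: A = (b + zy)y = (4.79 + 2.6×2.73)×2.73 = 32.45 m²; P = b + 2y√(1+z²) = 4.79 + 2×2.73×2.786 = 20 m. Hydraulic radius R = A/P = 32.45/20 = 1.623 m. Q_A = (1/0.015)·32.45·1.623^(2/3)·√0.0017 = 123.2 m³/s.
Channel B: Flow area A = b·y = 6.37 × 7.51 = 47.84 m². Wetted perimeter P = b + 2y = 6.37 + 2×7.51 = 21.39 m. Hydraulic radius R = A/P = 47.84/21.39 = 2.236 m. Q_B = (1/0.015)·47.84·2.236^(2/3)·√0.0017 = 224.9 m³/s.
Q_A = 123.2 m³/s vs Q_B = 224.9 m³/s, so channel B carries more.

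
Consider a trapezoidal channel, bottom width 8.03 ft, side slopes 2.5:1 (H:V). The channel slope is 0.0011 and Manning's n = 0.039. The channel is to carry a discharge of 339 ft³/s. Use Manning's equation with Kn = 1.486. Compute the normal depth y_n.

Manning's equation rearranged: A R^(2/3) = nQ / (1.486·√S) = 0.039 × 339 / (1.486 × √0.0011) = 268.3.
Trying y = 4.61 ft: A R^(2/3) = 176.7 — low.
Trying y = 6.05 ft: A R^(2/3) = 319.8 — high.
Trying y = 5.59 ft: A R^(2/3) = 268.5 — close enough.

y_n = 5.59 ft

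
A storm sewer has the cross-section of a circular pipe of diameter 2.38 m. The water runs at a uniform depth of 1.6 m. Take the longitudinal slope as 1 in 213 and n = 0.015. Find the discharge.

For a circular section of diameter D = 2.38 m at depth y = 1.6 m, the central angle is θ = 2 arccos(1 − 2y/D) = 3.845 rad. Then A = (D²/8)(θ − sin θ) = 3.181 m² and P = Dθ/2 = 4.576 m.
Hydraulic radius R = A/P = 3.181/4.576 = 0.6951 m.
Manning's equation: Q = (1/n) A R^(2/3) S^(1/2) = (1/0.015) × 3.181 × 0.6951^(2/3) × 0.004695^(1/2) = 11.4 m³/s.

Q = 11.4 m³/s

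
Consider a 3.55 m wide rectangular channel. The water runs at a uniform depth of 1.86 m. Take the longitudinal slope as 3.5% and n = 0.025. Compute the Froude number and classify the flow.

Flow area A = b·y = 3.55 × 1.86 = 6.603 m². Wetted perimeter P = b + 2y = 3.55 + 2×1.86 = 7.27 m.
Hydraulic radius R = A/P = 6.603/7.27 = 0.9083 m.
V = (1/n) R^(2/3) √S = (1/0.025) × 0.9083^(2/3) × √0.035 = 7.018 m/s. Hydraulic depth D_h = A/T = 6.603/3.55 = 1.86 m.
Froude number Fr = V/√(g·D_h) = 7.018/√(9.81×1.86) = 1.64, which is greater than 1, so the flow is supercritical.

supercritical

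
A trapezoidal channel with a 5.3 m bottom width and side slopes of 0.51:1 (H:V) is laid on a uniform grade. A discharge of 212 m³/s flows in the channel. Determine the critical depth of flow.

y_c = 4.67 m

At critical depth, Q² T / (g A³) = 1, i.e. A³/T = Q²/g = 212²/9.81 = 4581.
Trying y = 5.87 m: A³/T = 10220 — high.
Trying y = 3.9 m: A³/T = 2476 — low.
Trying y = 4.67 m: A³/T = 4588 — close enough.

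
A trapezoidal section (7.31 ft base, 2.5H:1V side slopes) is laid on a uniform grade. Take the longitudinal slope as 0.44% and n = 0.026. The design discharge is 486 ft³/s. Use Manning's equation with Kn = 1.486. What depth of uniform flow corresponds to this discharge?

y_n = 4.06 ft

Manning's equation rearranged: A R^(2/3) = nQ / (1.486·√S) = 0.026 × 486 / (1.486 × √0.0044) = 128.2.
Try y = 5.09 ft: A R^(2/3) = 209.1 — over.
Try y = 2.89 ft: A R^(2/3) = 62.99 — short.
Try y = 4.06 ft: A R^(2/3) = 128.1 — ≈ 128.2.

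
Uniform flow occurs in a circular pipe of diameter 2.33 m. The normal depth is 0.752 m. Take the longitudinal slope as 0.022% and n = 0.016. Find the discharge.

For a circular section of diameter D = 2.33 m at depth y = 0.752 m, the central angle is θ = 2 arccos(1 − 2y/D) = 2.417 rad. Then A = (D²/8)(θ − sin θ) = 1.19 m² and P = Dθ/2 = 2.816 m.
Hydraulic radius R = A/P = 1.19/2.816 = 0.4227 m.
Manning's equation: Q = (1/n) A R^(2/3) S^(1/2) = (1/0.016) × 1.19 × 0.4227^(2/3) × 0.00022^(1/2) = 0.621 m³/s.

Q = 0.621 m³/s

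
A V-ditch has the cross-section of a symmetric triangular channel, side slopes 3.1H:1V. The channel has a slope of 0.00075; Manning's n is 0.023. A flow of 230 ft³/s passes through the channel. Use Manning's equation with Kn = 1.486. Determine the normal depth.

Manning's equation rearranged: A R^(2/3) = nQ / (1.486·√S) = 0.023 × 230 / (1.486 × √0.00075) = 130.
Trying y = 5.37 ft: A R^(2/3) = 167.1 — too large.
Trying y = 4.29 ft: A R^(2/3) = 91.81 — too small.
Trying y = 4.89 ft: A R^(2/3) = 130.2 — close enough.

y_n = 4.89 ft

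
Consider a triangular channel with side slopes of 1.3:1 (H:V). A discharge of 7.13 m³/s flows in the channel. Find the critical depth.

y_c = 1.44 m

At critical depth, Q² T / (g A³) = 1, i.e. A³/T = Q²/g = 7.13²/9.81 = 5.182.
Trying y = 1.07 m: A³/T = 1.185 — too small.
Trying y = 1.72 m: A³/T = 12.72 — too large.
Trying y = 1.44 m: A³/T = 5.232 — matches.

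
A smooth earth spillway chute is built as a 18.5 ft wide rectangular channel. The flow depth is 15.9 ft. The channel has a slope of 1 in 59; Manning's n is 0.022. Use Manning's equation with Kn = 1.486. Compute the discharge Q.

Flow area A = b·y = 18.5 × 15.9 = 294.2 ft². Wetted perimeter P = b + 2y = 18.5 + 2×15.9 = 50.3 ft.
Hydraulic radius R = A/P = 294.2/50.3 = 5.848 ft.
Manning's equation: Q = (1.486/n) A R^(2/3) S^(1/2) = (1.486/0.022) × 294.2 × 5.848^(2/3) × 0.01695^(1/2) = 8400 ft³/s.

Q = 8400 ft³/s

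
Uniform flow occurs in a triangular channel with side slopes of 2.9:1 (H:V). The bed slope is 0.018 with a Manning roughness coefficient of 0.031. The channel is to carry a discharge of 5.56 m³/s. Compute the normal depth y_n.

y_n = 0.889 m

Manning's equation rearranged: A R^(2/3) = nQ / (1·√S) = 0.031 × 5.56 / (√0.018) = 1.285.
Trying y = 0.679 m: A R^(2/3) = 0.6268 — too small.
Trying y = 0.889 m: A R^(2/3) = 1.286 — ≈ 1.285.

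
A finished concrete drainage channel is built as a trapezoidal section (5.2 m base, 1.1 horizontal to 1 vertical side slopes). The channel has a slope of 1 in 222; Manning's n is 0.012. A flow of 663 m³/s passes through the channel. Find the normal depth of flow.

Manning's equation rearranged: A R^(2/3) = nQ / (1·√S) = 0.012 × 663 / (√0.004505) = 118.5.
Trying y = 6.07 m: A R^(2/3) = 153.3 — high.
Trying y = 4.39 m: A R^(2/3) = 79.19 — low.
Trying y = 5.36 m: A R^(2/3) = 118.5 — matches.

y_n = 5.36 m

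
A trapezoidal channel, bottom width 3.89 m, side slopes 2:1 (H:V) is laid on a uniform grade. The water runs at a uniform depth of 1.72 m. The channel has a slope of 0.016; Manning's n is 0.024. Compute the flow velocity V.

With bottom width b = 3.89 m and side slope z = 2: A = (b + zy)y = (3.89 + 2×1.72)×1.72 = 12.61 m²; P = b + 2y√(1+z²) = 3.89 + 2×1.72×2.236 = 11.58 m.
Hydraulic radius R = A/P = 12.61/11.58 = 1.089 m.
From Manning's equation, V = (1/n) R^(2/3) S^(1/2) = (1/0.024) × 1.089^(2/3) × 0.016^(1/2) = 5.58 m/s.

V = 5.58 m/s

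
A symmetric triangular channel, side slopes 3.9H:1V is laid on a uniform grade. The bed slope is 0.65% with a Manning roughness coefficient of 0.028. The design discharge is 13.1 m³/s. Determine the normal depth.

y_n = 1.27 m

Manning's equation rearranged: A R^(2/3) = nQ / (1·√S) = 0.028 × 13.1 / (√0.0065) = 4.55.
At y = 1.47 m: A R^(2/3) = 6.72 — too large.
At y = 0.919 m: A R^(2/3) = 1.92 — too small.
At y = 1.27 m: A R^(2/3) = 4.55 — close enough.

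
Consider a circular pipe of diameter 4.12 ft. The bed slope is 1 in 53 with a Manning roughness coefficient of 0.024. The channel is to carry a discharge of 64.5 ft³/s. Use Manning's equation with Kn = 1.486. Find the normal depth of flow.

Manning's equation rearranged: A R^(2/3) = nQ / (1.486·√S) = 0.024 × 64.5 / (1.486 × √0.01887) = 7.584.
At y = 1.94 ft: A R^(2/3) = 6.132 — short.
At y = 2.2 ft: A R^(2/3) = 7.589 — matches.

y_n = 2.2 ft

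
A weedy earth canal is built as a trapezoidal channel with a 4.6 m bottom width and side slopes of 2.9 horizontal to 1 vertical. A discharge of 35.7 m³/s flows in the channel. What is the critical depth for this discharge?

At critical depth, Q² T / (g A³) = 1, i.e. A³/T = Q²/g = 35.7²/9.81 = 129.9.
Try y = 1.09 m: A³/T = 55.43 — short.
Try y = 1.37 m: A³/T = 129.1 — matches.

y_c = 1.37 m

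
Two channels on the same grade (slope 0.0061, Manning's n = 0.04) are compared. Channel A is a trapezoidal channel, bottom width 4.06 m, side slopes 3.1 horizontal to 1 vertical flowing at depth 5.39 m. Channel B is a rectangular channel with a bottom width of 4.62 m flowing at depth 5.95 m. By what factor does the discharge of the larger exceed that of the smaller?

5.84

Channel A: With bottom width b = 4.06 m and side slope z = 3.1: A = (b + zy)y = (4.06 + 3.1×5.39)×5.39 = 111.9 m²; P = b + 2y√(1+z²) = 4.06 + 2×5.39×3.257 = 39.17 m. Hydraulic radius R = A/P = 111.9/39.17 = 2.858 m. Q_A = (1/0.04)·111.9·2.858^(2/3)·√0.0061 = 440.2 m³/s.
Channel B: Flow area A = b·y = 4.62 × 5.95 = 27.49 m². Wetted perimeter P = b + 2y = 4.62 + 2×5.95 = 16.52 m. Hydraulic radius R = A/P = 27.49/16.52 = 1.664 m. Q_B = (1/0.04)·27.49·1.664^(2/3)·√0.0061 = 75.37 m³/s.
The larger discharge is 440.2 m³/s and the smaller is 75.37 m³/s; the ratio is 5.84.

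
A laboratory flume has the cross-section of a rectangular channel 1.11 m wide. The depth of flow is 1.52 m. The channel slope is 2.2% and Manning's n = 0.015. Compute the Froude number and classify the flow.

supercritical

Flow area A = b·y = 1.11 × 1.52 = 1.687 m². Wetted perimeter P = b + 2y = 1.11 + 2×1.52 = 4.15 m.
Hydraulic radius R = A/P = 1.687/4.15 = 0.4066 m.
V = (1/n) R^(2/3) √S = (1/0.015) × 0.4066^(2/3) × √0.022 = 5.427 m/s. Hydraulic depth D_h = A/T = 1.687/1.11 = 1.52 m.
Froude number Fr = V/√(g·D_h) = 5.427/√(9.81×1.52) = 1.41, which is greater than 1, so the flow is supercritical.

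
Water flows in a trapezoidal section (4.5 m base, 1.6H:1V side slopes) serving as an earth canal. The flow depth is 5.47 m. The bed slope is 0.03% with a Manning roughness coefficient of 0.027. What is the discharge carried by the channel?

Q = 94.2 m³/s

With bottom width b = 4.5 m and side slope z = 1.6: A = (b + zy)y = (4.5 + 1.6×5.47)×5.47 = 72.49 m²; P = b + 2y√(1+z²) = 4.5 + 2×5.47×1.887 = 25.14 m.
Hydraulic radius R = A/P = 72.49/25.14 = 2.883 m.
Manning's equation: Q = (1/n) A R^(2/3) S^(1/2) = (1/0.027) × 72.49 × 2.883^(2/3) × 0.0003^(1/2) = 94.2 m³/s.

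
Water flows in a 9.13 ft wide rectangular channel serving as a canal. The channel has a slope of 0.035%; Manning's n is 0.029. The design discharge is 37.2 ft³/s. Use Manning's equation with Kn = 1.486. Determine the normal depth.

Manning's equation rearranged: A R^(2/3) = nQ / (1.486·√S) = 0.029 × 37.2 / (1.486 × √0.00035) = 38.81.
Trying y = 3.14 ft: A R^(2/3) = 43.36 — too large.
Trying y = 2.35 ft: A R^(2/3) = 28.75 — too small.
Trying y = 2.9 ft: A R^(2/3) = 38.79 — ≈ 38.81.

y_n = 2.9 ft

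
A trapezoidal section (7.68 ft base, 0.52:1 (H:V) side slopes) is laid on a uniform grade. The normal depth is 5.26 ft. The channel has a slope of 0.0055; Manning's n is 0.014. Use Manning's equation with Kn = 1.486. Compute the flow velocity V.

With bottom width b = 7.68 ft and side slope z = 0.52: A = (b + zy)y = (7.68 + 0.52×5.26)×5.26 = 54.78 ft²; P = b + 2y√(1+z²) = 7.68 + 2×5.26×1.127 = 19.54 ft.
Hydraulic radius R = A/P = 54.78/19.54 = 2.804 ft.
From Manning's equation, V = (1.486/n) R^(2/3) S^(1/2) = (1.486/0.014) × 2.804^(2/3) × 0.0055^(1/2) = 15.7 ft/s.

V = 15.7 ft/s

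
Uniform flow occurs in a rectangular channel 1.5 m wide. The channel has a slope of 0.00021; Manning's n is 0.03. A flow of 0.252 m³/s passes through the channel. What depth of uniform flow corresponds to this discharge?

y_n = 0.689 m

Manning's equation rearranged: A R^(2/3) = nQ / (1·√S) = 0.03 × 0.252 / (√0.00021) = 0.5217.
At y = 0.861 m: A R^(2/3) = 0.7021 — high.
At y = 0.513 m: A R^(2/3) = 0.3484 — low.
At y = 0.689 m: A R^(2/3) = 0.5221 — matches.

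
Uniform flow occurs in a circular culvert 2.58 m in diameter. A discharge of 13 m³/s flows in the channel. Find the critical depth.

At critical depth, Q² T / (g A³) = 1, i.e. A³/T = Q²/g = 13²/9.81 = 17.23.
Trying y = 1.23 m: A³/T = 5.771 — too small.
Trying y = 1.77 m: A³/T = 23.34 — too large.
Trying y = 1.64 m: A³/T = 17.35 — close enough.

y_c = 1.64 m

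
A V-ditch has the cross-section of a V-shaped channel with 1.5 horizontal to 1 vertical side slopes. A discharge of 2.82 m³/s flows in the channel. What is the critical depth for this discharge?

y_c = 0.937 m

At critical depth, Q² T / (g A³) = 1, i.e. A³/T = Q²/g = 2.82²/9.81 = 0.8106.
Try y = 0.685 m: A³/T = 0.1697 — too small.
Try y = 1.16 m: A³/T = 2.363 — too large.
Try y = 0.937 m: A³/T = 0.8126 — matches.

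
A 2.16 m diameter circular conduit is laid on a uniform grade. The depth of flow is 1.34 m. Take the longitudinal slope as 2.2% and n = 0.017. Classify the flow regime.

For a circular section of diameter D = 2.16 m at depth y = 1.34 m, the central angle is θ = 2 arccos(1 − 2y/D) = 3.628 rad. Then A = (D²/8)(θ − sin θ) = 2.388 m² and P = Dθ/2 = 3.918 m.
Hydraulic radius R = A/P = 2.388/3.918 = 0.6096 m.
V = (1/n) R^(2/3) √S = (1/0.017) × 0.6096^(2/3) × √0.022 = 6.272 m/s. Hydraulic depth D_h = A/T = 2.388/2.096 = 1.139 m.
Froude number Fr = V/√(g·D_h) = 6.272/√(9.81×1.139) = 1.88, which is greater than 1, so the flow is supercritical.

supercritical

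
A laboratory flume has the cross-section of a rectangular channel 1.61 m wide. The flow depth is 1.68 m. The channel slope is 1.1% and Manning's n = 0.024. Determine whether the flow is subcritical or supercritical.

Flow area A = b·y = 1.61 × 1.68 = 2.705 m². Wetted perimeter P = b + 2y = 1.61 + 2×1.68 = 4.97 m.
Hydraulic radius R = A/P = 2.705/4.97 = 0.5442 m.
V = (1/n) R^(2/3) √S = (1/0.024) × 0.5442^(2/3) × √0.011 = 2.913 m/s. Hydraulic depth D_h = A/T = 2.705/1.61 = 1.68 m.
Froude number Fr = V/√(g·D_h) = 2.913/√(9.81×1.68) = 0.718, which is less than 1, so the flow is subcritical.

subcritical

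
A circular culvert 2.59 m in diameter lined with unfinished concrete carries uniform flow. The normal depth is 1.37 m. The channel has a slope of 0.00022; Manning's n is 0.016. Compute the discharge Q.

For a circular section of diameter D = 2.59 m at depth y = 1.37 m, the central angle is θ = 2 arccos(1 − 2y/D) = 3.257 rad. Then A = (D²/8)(θ − sin θ) = 2.828 m² and P = Dθ/2 = 4.218 m.
Hydraulic radius R = A/P = 2.828/4.218 = 0.6705 m.
Manning's equation: Q = (1/n) A R^(2/3) S^(1/2) = (1/0.016) × 2.828 × 0.6705^(2/3) × 0.00022^(1/2) = 2.01 m³/s.

Q = 2.01 m³/s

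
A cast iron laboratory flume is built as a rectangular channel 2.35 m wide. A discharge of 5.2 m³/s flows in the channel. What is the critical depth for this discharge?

For a rectangular channel, critical depth y_c = (q²/g)^(1/3) where q = Q/b = 5.2/2.35 = 2.213 m²/s.
So y_c = (2.213²/9.81)^(1/3) = 0.793 m.

y_c = 0.793 m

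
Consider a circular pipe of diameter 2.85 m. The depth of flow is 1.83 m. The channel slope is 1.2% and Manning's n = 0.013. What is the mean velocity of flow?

For a circular section of diameter D = 2.85 m at depth y = 1.83 m, the central angle is θ = 2 arccos(1 − 2y/D) = 3.718 rad. Then A = (D²/8)(θ − sin θ) = 4.328 m² and P = Dθ/2 = 5.298 m.
Hydraulic radius R = A/P = 4.328/5.298 = 0.8169 m.
From Manning's equation, V = (1/n) R^(2/3) S^(1/2) = (1/0.013) × 0.8169^(2/3) × 0.012^(1/2) = 7.36 m/s.

V = 7.36 m/s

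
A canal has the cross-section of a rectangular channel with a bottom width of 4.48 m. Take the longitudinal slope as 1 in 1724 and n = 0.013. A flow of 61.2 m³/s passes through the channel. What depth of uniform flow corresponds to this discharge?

Manning's equation rearranged: A R^(2/3) = nQ / (1·√S) = 0.013 × 61.2 / (√0.00058) = 33.03.
Trying y = 4.36 m: A R^(2/3) = 25.36 — short.
Trying y = 5.86 m: A R^(2/3) = 36.22 — over.
Trying y = 5.42 m: A R^(2/3) = 33.01 — ≈ 33.03.

y_n = 5.42 m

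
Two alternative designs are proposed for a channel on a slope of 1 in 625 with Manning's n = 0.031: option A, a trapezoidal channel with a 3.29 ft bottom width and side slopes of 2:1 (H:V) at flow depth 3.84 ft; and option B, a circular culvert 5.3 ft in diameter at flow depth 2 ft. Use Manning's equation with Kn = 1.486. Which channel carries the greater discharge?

channel A

Channel A: With bottom width b = 3.29 ft and side slope z = 2: A = (b + zy)y = (3.29 + 2×3.84)×3.84 = 42.12 ft²; P = b + 2y√(1+z²) = 3.29 + 2×3.84×2.236 = 20.46 ft. Hydraulic radius R = A/P = 42.12/20.46 = 2.059 ft. Q_A = (1.486/0.031)·42.12·2.059^(2/3)·√0.0016 = 130.7 ft³/s.
Channel B: For a circular section of diameter D = 5.3 ft at depth y = 2 ft, the central angle is θ = 2 arccos(1 − 2y/D) = 2.646 rad. Then A = (D²/8)(θ − sin θ) = 7.621 ft² and P = Dθ/2 = 7.012 ft. Hydraulic radius R = A/P = 7.621/7.012 = 1.087 ft. Q_B = (1.486/0.031)·7.621·1.087^(2/3)·√0.0016 = 15.45 ft³/s.
Q_A = 130.7 ft³/s vs Q_B = 15.45 ft³/s, so channel A carries more.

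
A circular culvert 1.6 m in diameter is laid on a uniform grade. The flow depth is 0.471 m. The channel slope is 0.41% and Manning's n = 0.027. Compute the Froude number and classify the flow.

subcritical

For a circular section of diameter D = 1.6 m at depth y = 0.471 m, the central angle is θ = 2 arccos(1 − 2y/D) = 2.294 rad. Then A = (D²/8)(θ − sin θ) = 0.4941 m² and P = Dθ/2 = 1.835 m.
Hydraulic radius R = A/P = 0.4941/1.835 = 0.2693 m.
V = (1/n) R^(2/3) √S = (1/0.027) × 0.2693^(2/3) × √0.0041 = 0.9889 m/s. Hydraulic depth D_h = A/T = 0.4941/1.458 = 0.3388 m.
Froude number Fr = V/√(g·D_h) = 0.9889/√(9.81×0.3388) = 0.542, which is less than 1, so the flow is subcritical.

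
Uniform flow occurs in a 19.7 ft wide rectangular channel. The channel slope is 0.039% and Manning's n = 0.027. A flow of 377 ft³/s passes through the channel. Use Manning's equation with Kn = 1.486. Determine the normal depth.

Manning's equation rearranged: A R^(2/3) = nQ / (1.486·√S) = 0.027 × 377 / (1.486 × √0.00039) = 346.9.
Trying y = 5.14 ft: A R^(2/3) = 227.9 — too small.
Trying y = 7.63 ft: A R^(2/3) = 397.4 — too large.
Trying y = 6.92 ft: A R^(2/3) = 347.2 — matches.

y_n = 6.92 ft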